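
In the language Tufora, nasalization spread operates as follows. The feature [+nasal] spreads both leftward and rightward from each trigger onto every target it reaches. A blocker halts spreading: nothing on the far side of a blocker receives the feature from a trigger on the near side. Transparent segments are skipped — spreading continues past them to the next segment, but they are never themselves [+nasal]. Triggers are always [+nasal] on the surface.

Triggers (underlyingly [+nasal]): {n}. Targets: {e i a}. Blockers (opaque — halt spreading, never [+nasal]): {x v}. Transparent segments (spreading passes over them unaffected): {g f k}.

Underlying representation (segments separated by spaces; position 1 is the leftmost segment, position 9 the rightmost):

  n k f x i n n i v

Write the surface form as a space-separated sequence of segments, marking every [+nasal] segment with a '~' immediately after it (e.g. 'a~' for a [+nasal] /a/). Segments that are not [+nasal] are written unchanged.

From /n/ at 1 rightward: 2 /k/ transparent; 3 /f/ transparent; 4 /x/ blocks.
From /n/ at 1 leftward: word edge.
From /n/ at 6 rightward: 7 /n/ is itself a trigger — this domain ends here.
From /n/ at 6 leftward: 5 /i/ → [+nasal]; 4 /x/ blocks.
From /n/ at 7 rightward: 8 /i/ → [+nasal]; 9 /v/ blocks.
From /n/ at 7 leftward: 6 /n/ is itself a trigger — this domain ends here.
[+nasal] positions on the surface: 1 5 6 7 8.

n~ k f x i~ n~ n~ i~ v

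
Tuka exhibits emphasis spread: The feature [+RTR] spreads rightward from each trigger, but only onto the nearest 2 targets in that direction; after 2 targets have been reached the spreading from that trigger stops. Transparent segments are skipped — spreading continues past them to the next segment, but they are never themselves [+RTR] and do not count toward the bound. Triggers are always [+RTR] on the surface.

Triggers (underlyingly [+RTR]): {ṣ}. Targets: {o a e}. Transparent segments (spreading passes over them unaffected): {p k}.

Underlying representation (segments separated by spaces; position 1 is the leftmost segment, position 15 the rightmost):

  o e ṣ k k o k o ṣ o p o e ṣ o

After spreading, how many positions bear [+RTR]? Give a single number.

From /ṣ/ at 3 rightward: 4 /k/ transparent; 5 /k/ transparent; 6 /o/ → [+RTR]; 7 /k/ transparent; 8 /o/ → [+RTR]; bound reached.
From /ṣ/ at 9 rightward: 10 /o/ → [+RTR]; 11 /p/ transparent; 12 /o/ → [+RTR]; bound reached.
From /ṣ/ at 14 rightward: 15 /o/ → [+RTR]; word edge.
Targets with no active source: positions 1 2 13 stay [-emphatic].
[+RTR] positions on the surface: 3 6 8 9 10 12 14 15.

8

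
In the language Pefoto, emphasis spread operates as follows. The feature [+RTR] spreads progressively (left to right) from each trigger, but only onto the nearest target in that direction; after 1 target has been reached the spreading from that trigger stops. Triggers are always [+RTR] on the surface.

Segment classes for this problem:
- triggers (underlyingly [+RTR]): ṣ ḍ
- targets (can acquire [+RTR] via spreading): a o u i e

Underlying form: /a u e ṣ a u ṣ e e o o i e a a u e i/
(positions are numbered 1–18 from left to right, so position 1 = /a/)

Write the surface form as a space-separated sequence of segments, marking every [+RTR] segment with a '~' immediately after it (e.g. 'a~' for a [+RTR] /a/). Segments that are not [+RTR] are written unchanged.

From /ṣ/ at 4 rightward: 5 /a/ → [+RTR]; bound reached.
From /ṣ/ at 7 rightward: 8 /e/ → [+RTR]; bound reached.
Targets with no active source: positions 1 2 3 6 9 10 11 12 13 14 15 16 17 18 stay [-emphatic].
[+RTR] positions on the surface: 4 5 7 8.

a u e ṣ~ a~ u ṣ~ e~ e o o i e a a u e i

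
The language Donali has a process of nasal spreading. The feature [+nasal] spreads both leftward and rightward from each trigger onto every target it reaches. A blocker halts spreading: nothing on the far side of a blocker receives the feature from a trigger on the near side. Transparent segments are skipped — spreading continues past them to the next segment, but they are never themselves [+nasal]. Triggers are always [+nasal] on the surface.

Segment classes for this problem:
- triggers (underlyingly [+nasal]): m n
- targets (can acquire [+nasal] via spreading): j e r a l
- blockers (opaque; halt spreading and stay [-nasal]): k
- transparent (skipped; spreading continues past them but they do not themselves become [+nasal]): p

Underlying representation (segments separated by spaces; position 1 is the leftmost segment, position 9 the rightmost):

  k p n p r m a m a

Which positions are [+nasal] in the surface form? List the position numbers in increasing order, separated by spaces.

From /n/ at 3 rightward: 4 /p/ transparent; 5 /r/ → [+nasal]; 6 /m/ is itself a trigger — this domain ends here.
From /n/ at 3 leftward: 2 /p/ transparent; 1 /k/ blocks.
From /m/ at 6 rightward: 7 /a/ → [+nasal]; 8 /m/ is itself a trigger — this domain ends here.
From /m/ at 6 leftward: 5 /r/ → [+nasal]; 4 /p/ transparent; 3 /n/ is itself a trigger — this domain ends here.
From /m/ at 8 rightward: 9 /a/ → [+nasal]; word edge.
From /m/ at 8 leftward: 7 /a/ → [+nasal]; 6 /m/ is itself a trigger — this domain ends here.

3 5 6 7 8 9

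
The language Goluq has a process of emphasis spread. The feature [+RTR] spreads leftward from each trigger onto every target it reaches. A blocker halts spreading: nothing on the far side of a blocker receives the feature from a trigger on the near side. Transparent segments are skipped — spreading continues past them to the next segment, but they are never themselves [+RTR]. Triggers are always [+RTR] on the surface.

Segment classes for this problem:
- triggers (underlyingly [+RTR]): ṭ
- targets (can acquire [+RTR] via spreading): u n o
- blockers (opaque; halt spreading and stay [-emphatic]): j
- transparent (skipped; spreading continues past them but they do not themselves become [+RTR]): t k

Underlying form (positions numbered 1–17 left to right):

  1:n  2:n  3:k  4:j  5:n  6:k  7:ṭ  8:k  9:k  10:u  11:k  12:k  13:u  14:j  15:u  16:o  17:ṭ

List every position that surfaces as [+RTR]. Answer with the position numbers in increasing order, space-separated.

5 7 15 16 17

From /ṭ/ at 7 leftward: 6 /k/ transparent; 5 /n/ → [+RTR]; 4 /j/ blocks.
From /ṭ/ at 17 leftward: 16 /o/ → [+RTR]; 15 /u/ → [+RTR]; 14 /j/ blocks.
Targets with no active source: positions 1 2 10 13 stay [-emphatic].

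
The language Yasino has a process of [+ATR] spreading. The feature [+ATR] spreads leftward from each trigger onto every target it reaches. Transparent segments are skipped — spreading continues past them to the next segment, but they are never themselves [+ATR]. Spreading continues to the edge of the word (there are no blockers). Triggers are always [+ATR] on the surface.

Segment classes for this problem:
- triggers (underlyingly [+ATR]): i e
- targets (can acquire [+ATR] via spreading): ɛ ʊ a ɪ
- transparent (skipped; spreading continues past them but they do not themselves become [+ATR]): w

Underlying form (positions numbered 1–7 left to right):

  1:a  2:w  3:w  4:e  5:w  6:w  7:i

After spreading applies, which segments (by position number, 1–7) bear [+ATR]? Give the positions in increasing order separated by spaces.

1 4 7

From /e/ at 4 leftward: 3 /w/ transparent; 2 /w/ transparent; 1 /a/ → [+ATR]; word edge.
From /i/ at 7 leftward: 6 /w/ transparent; 5 /w/ transparent; 4 /e/ is itself a trigger — this domain ends here.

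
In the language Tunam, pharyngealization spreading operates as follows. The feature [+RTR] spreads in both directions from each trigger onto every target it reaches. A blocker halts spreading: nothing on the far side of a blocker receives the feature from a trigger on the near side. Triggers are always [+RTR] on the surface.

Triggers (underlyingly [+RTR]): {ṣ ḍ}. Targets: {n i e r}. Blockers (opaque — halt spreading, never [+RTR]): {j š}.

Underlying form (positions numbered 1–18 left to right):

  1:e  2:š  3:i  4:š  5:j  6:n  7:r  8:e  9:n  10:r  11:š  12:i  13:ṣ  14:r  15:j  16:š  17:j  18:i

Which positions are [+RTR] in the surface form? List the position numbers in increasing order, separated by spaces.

From /ṣ/ at 13 rightward: 14 /r/ → [+RTR]; 15 /j/ blocks.
From /ṣ/ at 13 leftward: 12 /i/ → [+RTR]; 11 /š/ blocks.
Targets with no active source: positions 1 3 6 7 8 9 10 18 stay [-emphatic].

12 13 14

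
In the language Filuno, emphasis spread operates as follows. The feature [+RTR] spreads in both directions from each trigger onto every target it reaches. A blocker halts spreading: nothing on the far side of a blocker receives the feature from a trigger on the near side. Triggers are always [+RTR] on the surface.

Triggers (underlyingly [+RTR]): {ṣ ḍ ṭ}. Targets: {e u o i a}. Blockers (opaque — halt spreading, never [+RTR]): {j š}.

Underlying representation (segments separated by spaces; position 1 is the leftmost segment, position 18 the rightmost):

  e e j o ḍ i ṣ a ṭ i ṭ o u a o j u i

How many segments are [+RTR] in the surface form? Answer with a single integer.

From /ḍ/ at 5 rightward: 6 /i/ → [+RTR]; 7 /ṣ/ is itself a trigger — this domain ends here.
From /ḍ/ at 5 leftward: 4 /o/ → [+RTR]; 3 /j/ blocks.
From /ṣ/ at 7 rightward: 8 /a/ → [+RTR]; 9 /ṭ/ is itself a trigger — this domain ends here.
From /ṣ/ at 7 leftward: 6 /i/ → [+RTR]; 5 /ḍ/ is itself a trigger — this domain ends here.
From /ṭ/ at 9 rightward: 10 /i/ → [+RTR]; 11 /ṭ/ is itself a trigger — this domain ends here.
From /ṭ/ at 9 leftward: 8 /a/ → [+RTR]; 7 /ṣ/ is itself a trigger — this domain ends here.
From /ṭ/ at 11 rightward: 12 /o/ → [+RTR]; 13 /u/ → [+RTR]; 14 /a/ → [+RTR]; 15 /o/ → [+RTR]; 16 /j/ blocks.
From /ṭ/ at 11 leftward: 10 /i/ → [+RTR]; 9 /ṭ/ is itself a trigger — this domain ends here.
Targets with no active source: positions 1 2 17 18 stay [-emphatic].
[+RTR] positions on the surface: 4 5 6 7 8 9 10 11 12 13 14 15.

12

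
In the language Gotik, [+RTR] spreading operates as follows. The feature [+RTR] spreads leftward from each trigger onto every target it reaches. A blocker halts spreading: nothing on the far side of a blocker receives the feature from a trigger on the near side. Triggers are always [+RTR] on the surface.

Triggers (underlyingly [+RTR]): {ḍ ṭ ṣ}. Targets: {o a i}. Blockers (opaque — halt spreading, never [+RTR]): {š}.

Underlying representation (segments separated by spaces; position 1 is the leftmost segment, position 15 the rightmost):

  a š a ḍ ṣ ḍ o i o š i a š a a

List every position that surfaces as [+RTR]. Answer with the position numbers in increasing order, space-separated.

3 4 5 6

From /ḍ/ at 4 leftward: 3 /a/ → [+RTR]; 2 /š/ blocks.
From /ṣ/ at 5 leftward: 4 /ḍ/ is itself a trigger — this domain ends here.
From /ḍ/ at 6 leftward: 5 /ṣ/ is itself a trigger — this domain ends here.
Targets with no active source: positions 1 7 8 9 11 12 14 15 stay [-emphatic].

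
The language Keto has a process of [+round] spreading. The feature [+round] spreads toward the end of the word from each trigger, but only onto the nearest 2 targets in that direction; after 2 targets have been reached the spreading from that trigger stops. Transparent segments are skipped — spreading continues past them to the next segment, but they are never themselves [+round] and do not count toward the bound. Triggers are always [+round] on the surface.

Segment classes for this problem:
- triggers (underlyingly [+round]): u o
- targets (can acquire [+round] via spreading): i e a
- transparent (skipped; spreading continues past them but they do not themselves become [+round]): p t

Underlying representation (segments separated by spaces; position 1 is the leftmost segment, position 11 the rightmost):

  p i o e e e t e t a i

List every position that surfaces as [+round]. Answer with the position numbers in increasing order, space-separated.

From /o/ at 3 rightward: 4 /e/ → [+round]; 5 /e/ → [+round]; bound reached.
Targets with no active source: positions 2 6 8 10 11 stay [-round].

3 4 5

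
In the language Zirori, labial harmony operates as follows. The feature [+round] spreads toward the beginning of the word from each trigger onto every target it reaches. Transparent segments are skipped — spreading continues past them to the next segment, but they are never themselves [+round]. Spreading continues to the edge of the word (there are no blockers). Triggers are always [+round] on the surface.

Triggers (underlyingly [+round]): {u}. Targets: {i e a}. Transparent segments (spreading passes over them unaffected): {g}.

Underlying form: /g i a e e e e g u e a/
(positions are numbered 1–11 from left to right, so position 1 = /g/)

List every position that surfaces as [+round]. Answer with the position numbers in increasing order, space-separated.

2 3 4 5 6 7 9

From /u/ at 9 leftward: 8 /g/ transparent; 7 /e/ → [+round]; 6 /e/ → [+round]; 5 /e/ → [+round]; 4 /e/ → [+round]; 3 /a/ → [+round]; 2 /i/ → [+round]; 1 /g/ transparent; word edge.
Targets with no active source: positions 10 11 stay [-round].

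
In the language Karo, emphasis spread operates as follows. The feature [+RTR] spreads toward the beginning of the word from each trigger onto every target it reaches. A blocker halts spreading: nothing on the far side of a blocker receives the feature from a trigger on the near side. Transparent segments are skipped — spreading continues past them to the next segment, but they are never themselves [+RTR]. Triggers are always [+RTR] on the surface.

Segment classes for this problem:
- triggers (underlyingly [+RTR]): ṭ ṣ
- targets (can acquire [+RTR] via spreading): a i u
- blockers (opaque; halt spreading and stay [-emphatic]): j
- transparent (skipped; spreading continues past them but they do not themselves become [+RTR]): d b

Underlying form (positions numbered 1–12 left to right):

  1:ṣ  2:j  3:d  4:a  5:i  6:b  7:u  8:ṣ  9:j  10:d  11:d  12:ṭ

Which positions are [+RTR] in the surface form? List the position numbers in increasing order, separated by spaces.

From /ṣ/ at 1 leftward: word edge.
From /ṣ/ at 8 leftward: 7 /u/ → [+RTR]; 6 /b/ transparent; 5 /i/ → [+RTR]; 4 /a/ → [+RTR]; 3 /d/ transparent; 2 /j/ blocks.
From /ṭ/ at 12 leftward: 11 /d/ transparent; 10 /d/ transparent; 9 /j/ blocks.

1 4 5 7 8 12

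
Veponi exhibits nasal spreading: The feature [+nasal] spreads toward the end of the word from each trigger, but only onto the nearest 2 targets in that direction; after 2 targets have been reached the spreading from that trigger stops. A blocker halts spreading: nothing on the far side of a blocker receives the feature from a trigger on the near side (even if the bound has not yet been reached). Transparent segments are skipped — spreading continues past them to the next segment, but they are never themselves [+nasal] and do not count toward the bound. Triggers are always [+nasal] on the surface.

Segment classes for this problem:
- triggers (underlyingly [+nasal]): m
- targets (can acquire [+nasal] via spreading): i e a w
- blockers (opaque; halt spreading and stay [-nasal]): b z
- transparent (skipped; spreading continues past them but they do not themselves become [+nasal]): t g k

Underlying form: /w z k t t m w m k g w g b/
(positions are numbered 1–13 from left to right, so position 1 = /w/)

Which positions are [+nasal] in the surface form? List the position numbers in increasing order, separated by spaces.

From /m/ at 6 rightward: 7 /w/ → [+nasal]; 8 /m/ is itself a trigger — this domain ends here.
From /m/ at 8 rightward: 9 /k/ transparent; 10 /g/ transparent; 11 /w/ → [+nasal]; 12 /g/ transparent; 13 /b/ blocks.
Target with no active source: position 1 stays [-nasal].

6 7 8 11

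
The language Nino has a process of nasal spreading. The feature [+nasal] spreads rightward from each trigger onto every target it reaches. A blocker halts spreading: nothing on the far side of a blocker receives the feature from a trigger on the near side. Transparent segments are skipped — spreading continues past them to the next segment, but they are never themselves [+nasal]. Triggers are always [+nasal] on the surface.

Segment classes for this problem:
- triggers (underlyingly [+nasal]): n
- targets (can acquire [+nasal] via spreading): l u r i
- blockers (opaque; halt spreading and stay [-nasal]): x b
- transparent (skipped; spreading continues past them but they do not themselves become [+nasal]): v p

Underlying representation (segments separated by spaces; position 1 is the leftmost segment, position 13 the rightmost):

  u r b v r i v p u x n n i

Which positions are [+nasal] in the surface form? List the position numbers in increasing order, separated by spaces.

11 12 13

From /n/ at 11 rightward: 12 /n/ is itself a trigger — this domain ends here.
From /n/ at 12 rightward: 13 /i/ → [+nasal]; word edge.
Targets with no active source: positions 1 2 5 6 9 stay [-nasal].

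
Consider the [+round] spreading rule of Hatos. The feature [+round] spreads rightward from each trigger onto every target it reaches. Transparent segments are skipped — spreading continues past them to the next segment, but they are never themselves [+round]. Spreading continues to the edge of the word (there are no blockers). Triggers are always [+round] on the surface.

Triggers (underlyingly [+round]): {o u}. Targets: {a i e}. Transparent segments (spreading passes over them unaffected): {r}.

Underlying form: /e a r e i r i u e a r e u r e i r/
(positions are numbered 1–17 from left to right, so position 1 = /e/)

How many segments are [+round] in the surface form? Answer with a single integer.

From /u/ at 8 rightward: 9 /e/ → [+round]; 10 /a/ → [+round]; 11 /r/ transparent; 12 /e/ → [+round]; 13 /u/ is itself a trigger — this domain ends here.
From /u/ at 13 rightward: 14 /r/ transparent; 15 /e/ → [+round]; 16 /i/ → [+round]; 17 /r/ transparent; word edge.
Targets with no active source: positions 1 2 4 5 7 stay [-round].
[+round] positions on the surface: 8 9 10 12 13 15 16.

7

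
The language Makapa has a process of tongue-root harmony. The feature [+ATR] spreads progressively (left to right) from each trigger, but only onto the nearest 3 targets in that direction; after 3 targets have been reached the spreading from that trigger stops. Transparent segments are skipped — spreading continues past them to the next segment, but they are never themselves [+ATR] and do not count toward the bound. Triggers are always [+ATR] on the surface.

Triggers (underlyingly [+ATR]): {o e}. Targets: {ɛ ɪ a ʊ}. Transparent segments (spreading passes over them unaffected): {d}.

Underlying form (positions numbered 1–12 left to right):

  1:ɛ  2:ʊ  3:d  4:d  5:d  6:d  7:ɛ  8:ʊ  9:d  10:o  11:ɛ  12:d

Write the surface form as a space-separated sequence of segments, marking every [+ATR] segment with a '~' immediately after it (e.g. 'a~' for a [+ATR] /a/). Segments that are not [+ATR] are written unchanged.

From /o/ at 10 rightward: 11 /ɛ/ → [+ATR]; 12 /d/ transparent; word edge.
Targets with no active source: positions 1 2 7 8 stay [-ATR].
[+ATR] positions on the surface: 10 11.

ɛ ʊ d d d d ɛ ʊ d o~ ɛ~ d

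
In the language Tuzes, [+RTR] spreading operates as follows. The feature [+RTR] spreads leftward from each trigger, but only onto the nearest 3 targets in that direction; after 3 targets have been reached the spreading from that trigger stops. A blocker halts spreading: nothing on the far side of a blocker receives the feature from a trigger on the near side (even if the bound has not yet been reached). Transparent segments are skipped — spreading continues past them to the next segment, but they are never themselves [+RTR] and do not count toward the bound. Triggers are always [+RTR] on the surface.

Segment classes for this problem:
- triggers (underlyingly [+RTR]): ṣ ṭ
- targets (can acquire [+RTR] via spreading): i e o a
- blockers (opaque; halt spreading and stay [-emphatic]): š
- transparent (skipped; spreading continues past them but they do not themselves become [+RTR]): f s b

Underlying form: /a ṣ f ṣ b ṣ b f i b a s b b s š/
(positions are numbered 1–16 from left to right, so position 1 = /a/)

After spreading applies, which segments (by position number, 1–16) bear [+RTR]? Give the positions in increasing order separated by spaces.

From /ṣ/ at 2 leftward: 1 /a/ → [+RTR]; word edge.
From /ṣ/ at 4 leftward: 3 /f/ transparent; 2 /ṣ/ is itself a trigger — this domain ends here.
From /ṣ/ at 6 leftward: 5 /b/ transparent; 4 /ṣ/ is itself a trigger — this domain ends here.
Targets with no active source: positions 9 11 stay [-emphatic].

1 2 4 6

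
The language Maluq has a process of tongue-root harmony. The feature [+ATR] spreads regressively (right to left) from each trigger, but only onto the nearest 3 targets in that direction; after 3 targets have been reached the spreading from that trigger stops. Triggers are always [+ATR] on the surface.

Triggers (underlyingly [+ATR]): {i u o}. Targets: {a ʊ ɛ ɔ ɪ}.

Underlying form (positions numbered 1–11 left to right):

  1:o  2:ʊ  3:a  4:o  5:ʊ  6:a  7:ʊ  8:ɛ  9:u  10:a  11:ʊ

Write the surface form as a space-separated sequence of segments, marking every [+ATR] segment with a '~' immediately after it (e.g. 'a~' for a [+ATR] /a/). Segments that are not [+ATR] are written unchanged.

o~ ʊ~ a~ o~ ʊ a~ ʊ~ ɛ~ u~ a ʊ

From /o/ at 1 leftward: word edge.
From /o/ at 4 leftward: 3 /a/ → [+ATR]; 2 /ʊ/ → [+ATR]; 1 /o/ is itself a trigger — this domain ends here.
From /u/ at 9 leftward: 8 /ɛ/ → [+ATR]; 7 /ʊ/ → [+ATR]; 6 /a/ → [+ATR]; bound reached.
Targets with no active source: positions 5 10 11 stay [-ATR].
[+ATR] positions on the surface: 1 2 3 4 6 7 8 9.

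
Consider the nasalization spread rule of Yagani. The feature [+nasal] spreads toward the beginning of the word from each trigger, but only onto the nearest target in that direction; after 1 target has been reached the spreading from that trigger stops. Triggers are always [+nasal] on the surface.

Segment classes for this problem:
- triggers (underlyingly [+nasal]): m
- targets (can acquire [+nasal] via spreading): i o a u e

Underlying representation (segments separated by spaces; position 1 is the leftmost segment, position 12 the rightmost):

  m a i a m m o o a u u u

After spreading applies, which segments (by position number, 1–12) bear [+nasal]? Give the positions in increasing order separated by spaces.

From /m/ at 1 leftward: word edge.
From /m/ at 5 leftward: 4 /a/ → [+nasal]; bound reached.
From /m/ at 6 leftward: 5 /m/ is itself a trigger — this domain ends here.
Targets with no active source: positions 2 3 7 8 9 10 11 12 stay [-nasal].

1 4 5 6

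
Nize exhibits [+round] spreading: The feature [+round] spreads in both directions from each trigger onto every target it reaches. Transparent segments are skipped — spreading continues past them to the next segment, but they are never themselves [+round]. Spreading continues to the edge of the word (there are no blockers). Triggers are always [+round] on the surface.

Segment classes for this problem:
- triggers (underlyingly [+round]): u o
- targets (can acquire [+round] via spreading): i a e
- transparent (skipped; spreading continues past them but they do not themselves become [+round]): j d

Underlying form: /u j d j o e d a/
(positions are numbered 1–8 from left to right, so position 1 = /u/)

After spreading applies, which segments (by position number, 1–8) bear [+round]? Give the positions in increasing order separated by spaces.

1 5 6 8

From /u/ at 1 rightward: 2 /j/ transparent; 3 /d/ transparent; 4 /j/ transparent; 5 /o/ is itself a trigger — this domain ends here.
From /u/ at 1 leftward: word edge.
From /o/ at 5 rightward: 6 /e/ → [+round]; 7 /d/ transparent; 8 /a/ → [+round]; word edge.
From /o/ at 5 leftward: 4 /j/ transparent; 3 /d/ transparent; 2 /j/ transparent; 1 /u/ is itself a trigger — this domain ends here.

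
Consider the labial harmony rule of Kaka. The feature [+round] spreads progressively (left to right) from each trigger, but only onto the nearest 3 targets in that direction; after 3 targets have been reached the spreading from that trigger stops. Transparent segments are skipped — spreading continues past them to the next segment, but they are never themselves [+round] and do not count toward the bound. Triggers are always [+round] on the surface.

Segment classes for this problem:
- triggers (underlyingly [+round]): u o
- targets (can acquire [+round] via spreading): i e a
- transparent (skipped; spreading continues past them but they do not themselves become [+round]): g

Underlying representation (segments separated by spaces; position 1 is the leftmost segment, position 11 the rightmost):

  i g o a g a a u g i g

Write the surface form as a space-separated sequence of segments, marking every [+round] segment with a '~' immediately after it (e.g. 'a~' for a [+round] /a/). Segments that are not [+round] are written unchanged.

i g o~ a~ g a~ a~ u~ g i~ g

From /o/ at 3 rightward: 4 /a/ → [+round]; 5 /g/ transparent; 6 /a/ → [+round]; 7 /a/ → [+round]; bound reached.
From /u/ at 8 rightward: 9 /g/ transparent; 10 /i/ → [+round]; 11 /g/ transparent; word edge.
Target with no active source: position 1 stays [-round].
[+round] positions on the surface: 3 4 6 7 8 10.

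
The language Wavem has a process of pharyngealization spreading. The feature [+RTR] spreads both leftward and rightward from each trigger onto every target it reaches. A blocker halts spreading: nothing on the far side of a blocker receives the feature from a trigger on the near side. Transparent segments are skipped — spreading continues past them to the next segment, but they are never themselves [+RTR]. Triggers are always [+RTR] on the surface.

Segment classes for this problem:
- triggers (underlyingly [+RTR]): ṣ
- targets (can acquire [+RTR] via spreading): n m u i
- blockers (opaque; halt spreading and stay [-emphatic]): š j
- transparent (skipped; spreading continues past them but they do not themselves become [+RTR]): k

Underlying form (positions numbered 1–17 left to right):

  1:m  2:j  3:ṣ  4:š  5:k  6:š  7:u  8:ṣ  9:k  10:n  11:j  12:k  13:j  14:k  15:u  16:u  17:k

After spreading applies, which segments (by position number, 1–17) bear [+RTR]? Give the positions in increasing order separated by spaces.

3 7 8 10

From /ṣ/ at 3 rightward: 4 /š/ blocks.
From /ṣ/ at 3 leftward: 2 /j/ blocks.
From /ṣ/ at 8 rightward: 9 /k/ transparent; 10 /n/ → [+RTR]; 11 /j/ blocks.
From /ṣ/ at 8 leftward: 7 /u/ → [+RTR]; 6 /š/ blocks.
Targets with no active source: positions 1 15 16 stay [-emphatic].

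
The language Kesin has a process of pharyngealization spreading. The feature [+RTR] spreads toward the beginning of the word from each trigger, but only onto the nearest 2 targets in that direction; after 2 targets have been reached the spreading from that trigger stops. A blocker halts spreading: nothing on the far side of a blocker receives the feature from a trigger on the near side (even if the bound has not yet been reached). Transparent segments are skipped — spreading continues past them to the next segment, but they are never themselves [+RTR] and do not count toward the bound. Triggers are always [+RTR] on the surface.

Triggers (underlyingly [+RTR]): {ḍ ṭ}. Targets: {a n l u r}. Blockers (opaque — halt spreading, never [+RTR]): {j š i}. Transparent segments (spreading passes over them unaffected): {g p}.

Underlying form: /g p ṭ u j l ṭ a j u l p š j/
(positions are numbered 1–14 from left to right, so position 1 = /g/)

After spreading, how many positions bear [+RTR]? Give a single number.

3

From /ṭ/ at 3 leftward: 2 /p/ transparent; 1 /g/ transparent; word edge.
From /ṭ/ at 7 leftward: 6 /l/ → [+RTR]; 5 /j/ blocks.
Targets with no active source: positions 4 8 10 11 stay [-emphatic].
[+RTR] positions on the surface: 3 6 7.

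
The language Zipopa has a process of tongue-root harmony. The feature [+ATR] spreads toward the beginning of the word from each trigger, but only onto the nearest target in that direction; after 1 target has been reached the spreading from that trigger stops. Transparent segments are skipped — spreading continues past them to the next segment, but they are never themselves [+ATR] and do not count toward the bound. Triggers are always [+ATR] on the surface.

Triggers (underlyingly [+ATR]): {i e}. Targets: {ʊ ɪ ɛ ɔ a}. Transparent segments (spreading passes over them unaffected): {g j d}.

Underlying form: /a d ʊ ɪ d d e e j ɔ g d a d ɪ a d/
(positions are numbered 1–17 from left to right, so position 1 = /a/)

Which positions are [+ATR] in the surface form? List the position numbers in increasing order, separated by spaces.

From /e/ at 7 leftward: 6 /d/ transparent; 5 /d/ transparent; 4 /ɪ/ → [+ATR]; bound reached.
From /e/ at 8 leftward: 7 /e/ is itself a trigger — this domain ends here.
Targets with no active source: positions 1 3 10 13 15 16 stay [-ATR].

4 7 8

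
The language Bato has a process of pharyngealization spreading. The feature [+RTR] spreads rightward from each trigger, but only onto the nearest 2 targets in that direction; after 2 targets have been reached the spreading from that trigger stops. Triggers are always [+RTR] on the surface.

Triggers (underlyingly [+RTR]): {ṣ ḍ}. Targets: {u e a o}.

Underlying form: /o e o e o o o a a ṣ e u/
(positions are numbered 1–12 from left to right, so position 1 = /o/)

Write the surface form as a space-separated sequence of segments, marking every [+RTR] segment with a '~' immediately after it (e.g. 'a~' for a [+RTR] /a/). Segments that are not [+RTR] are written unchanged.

From /ṣ/ at 10 rightward: 11 /e/ → [+RTR]; 12 /u/ → [+RTR]; bound reached.
Targets with no active source: positions 1 2 3 4 5 6 7 8 9 stay [-emphatic].
[+RTR] positions on the surface: 10 11 12.

o e o e o o o a a ṣ~ e~ u~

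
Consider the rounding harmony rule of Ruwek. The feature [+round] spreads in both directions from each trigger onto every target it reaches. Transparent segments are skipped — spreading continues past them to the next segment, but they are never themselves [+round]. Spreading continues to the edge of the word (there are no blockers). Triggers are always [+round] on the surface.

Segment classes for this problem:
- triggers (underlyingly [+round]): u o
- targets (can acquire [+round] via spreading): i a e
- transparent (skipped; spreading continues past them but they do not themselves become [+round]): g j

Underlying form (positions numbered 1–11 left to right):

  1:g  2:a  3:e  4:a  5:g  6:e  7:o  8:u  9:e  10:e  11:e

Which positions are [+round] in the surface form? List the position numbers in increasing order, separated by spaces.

2 3 4 6 7 8 9 10 11

From /o/ at 7 rightward: 8 /u/ is itself a trigger — this domain ends here.
From /o/ at 7 leftward: 6 /e/ → [+round]; 5 /g/ transparent; 4 /a/ → [+round]; 3 /e/ → [+round]; 2 /a/ → [+round]; 1 /g/ transparent; word edge.
From /u/ at 8 rightward: 9 /e/ → [+round]; 10 /e/ → [+round]; 11 /e/ → [+round]; word edge.
From /u/ at 8 leftward: 7 /o/ is itself a trigger — this domain ends here.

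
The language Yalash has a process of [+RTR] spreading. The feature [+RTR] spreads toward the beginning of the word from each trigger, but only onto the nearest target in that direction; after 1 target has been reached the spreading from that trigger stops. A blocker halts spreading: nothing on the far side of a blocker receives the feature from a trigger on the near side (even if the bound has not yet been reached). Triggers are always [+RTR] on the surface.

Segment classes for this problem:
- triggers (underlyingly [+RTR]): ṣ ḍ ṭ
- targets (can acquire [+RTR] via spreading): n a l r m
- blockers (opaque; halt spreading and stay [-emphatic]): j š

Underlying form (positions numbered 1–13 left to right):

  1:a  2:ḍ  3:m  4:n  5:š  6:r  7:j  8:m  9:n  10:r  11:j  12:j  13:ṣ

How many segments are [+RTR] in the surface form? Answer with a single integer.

3

From /ḍ/ at 2 leftward: 1 /a/ → [+RTR]; bound reached.
From /ṣ/ at 13 leftward: 12 /j/ blocks.
Targets with no active source: positions 3 4 6 8 9 10 stay [-emphatic].
[+RTR] positions on the surface: 1 2 13.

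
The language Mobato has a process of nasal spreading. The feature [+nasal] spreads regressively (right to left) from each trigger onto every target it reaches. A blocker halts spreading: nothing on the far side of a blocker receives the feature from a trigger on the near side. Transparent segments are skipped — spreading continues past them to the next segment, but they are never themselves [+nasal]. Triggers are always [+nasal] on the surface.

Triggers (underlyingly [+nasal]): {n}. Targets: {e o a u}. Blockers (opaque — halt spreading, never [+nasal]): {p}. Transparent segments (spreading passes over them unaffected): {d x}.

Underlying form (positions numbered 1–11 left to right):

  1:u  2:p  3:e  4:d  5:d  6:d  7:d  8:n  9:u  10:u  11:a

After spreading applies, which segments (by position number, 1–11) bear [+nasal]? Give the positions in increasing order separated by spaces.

From /n/ at 8 leftward: 7 /d/ transparent; 6 /d/ transparent; 5 /d/ transparent; 4 /d/ transparent; 3 /e/ → [+nasal]; 2 /p/ blocks.
Targets with no active source: positions 1 9 10 11 stay [-nasal].

3 8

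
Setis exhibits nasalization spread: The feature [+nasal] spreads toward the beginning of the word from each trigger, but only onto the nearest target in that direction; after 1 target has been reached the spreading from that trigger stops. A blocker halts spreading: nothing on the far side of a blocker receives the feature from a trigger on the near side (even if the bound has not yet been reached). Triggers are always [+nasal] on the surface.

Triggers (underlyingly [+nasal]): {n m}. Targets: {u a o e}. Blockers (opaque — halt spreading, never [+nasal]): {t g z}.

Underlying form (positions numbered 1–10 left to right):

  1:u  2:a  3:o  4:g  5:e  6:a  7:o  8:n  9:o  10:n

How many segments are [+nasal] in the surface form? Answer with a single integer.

4

From /n/ at 8 leftward: 7 /o/ → [+nasal]; bound reached.
From /n/ at 10 leftward: 9 /o/ → [+nasal]; bound reached.
Targets with no active source: positions 1 2 3 5 6 stay [-nasal].
[+nasal] positions on the surface: 7 8 9 10.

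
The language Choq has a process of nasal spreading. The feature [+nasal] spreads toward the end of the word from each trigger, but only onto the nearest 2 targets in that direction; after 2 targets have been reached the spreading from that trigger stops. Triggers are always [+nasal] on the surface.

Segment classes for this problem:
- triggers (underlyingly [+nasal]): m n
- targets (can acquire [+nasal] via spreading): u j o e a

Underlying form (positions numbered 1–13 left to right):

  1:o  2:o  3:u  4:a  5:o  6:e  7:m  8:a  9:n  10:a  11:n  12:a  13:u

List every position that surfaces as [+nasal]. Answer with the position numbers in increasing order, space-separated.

From /m/ at 7 rightward: 8 /a/ → [+nasal]; 9 /n/ is itself a trigger — this domain ends here.
From /n/ at 9 rightward: 10 /a/ → [+nasal]; 11 /n/ is itself a trigger — this domain ends here.
From /n/ at 11 rightward: 12 /a/ → [+nasal]; 13 /u/ → [+nasal]; bound reached.
Targets with no active source: positions 1 2 3 4 5 6 stay [-nasal].

7 8 9 10 11 12 13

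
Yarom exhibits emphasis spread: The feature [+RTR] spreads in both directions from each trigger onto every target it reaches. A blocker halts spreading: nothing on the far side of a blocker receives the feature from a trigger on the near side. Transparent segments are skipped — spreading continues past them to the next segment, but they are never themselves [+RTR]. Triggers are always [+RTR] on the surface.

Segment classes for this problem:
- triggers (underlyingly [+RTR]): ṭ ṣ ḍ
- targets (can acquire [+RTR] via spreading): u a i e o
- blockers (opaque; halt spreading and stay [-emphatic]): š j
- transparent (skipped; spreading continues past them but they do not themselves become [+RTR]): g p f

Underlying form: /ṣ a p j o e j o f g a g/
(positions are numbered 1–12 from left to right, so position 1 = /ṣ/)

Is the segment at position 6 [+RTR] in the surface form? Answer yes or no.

no

From /ṣ/ at 1 rightward: 2 /a/ → [+RTR]; 3 /p/ transparent; 4 /j/ blocks.
From /ṣ/ at 1 leftward: word edge.
Targets with no active source: positions 5 6 8 11 stay [-emphatic].
[+RTR] positions on the surface: 1 2.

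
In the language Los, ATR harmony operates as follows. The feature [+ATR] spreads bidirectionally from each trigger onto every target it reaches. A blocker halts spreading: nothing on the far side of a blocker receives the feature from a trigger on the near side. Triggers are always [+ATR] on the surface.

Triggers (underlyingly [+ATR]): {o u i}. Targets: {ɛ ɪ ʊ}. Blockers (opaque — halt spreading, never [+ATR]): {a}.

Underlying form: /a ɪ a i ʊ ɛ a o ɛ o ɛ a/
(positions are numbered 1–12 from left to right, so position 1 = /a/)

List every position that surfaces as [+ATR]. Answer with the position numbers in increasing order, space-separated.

4 5 6 8 9 10 11

From /i/ at 4 rightward: 5 /ʊ/ → [+ATR]; 6 /ɛ/ → [+ATR]; 7 /a/ blocks.
From /i/ at 4 leftward: 3 /a/ blocks.
From /o/ at 8 rightward: 9 /ɛ/ → [+ATR]; 10 /o/ is itself a trigger — this domain ends here.
From /o/ at 8 leftward: 7 /a/ blocks.
From /o/ at 10 rightward: 11 /ɛ/ → [+ATR]; 12 /a/ blocks.
From /o/ at 10 leftward: 9 /ɛ/ → [+ATR]; 8 /o/ is itself a trigger — this domain ends here.
Target with no active source: position 2 stays [-ATR].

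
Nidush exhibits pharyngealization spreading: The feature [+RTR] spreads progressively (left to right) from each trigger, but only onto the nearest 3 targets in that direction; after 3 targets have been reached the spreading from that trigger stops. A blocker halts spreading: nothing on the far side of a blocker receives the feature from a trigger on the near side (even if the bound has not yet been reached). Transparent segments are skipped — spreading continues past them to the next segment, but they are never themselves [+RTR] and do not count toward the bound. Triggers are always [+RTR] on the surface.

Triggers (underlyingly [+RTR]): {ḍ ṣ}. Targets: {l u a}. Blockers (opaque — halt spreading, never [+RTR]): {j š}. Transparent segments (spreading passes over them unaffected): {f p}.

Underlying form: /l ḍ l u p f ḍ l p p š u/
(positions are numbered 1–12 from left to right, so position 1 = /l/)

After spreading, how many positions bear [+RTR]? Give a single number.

5

From /ḍ/ at 2 rightward: 3 /l/ → [+RTR]; 4 /u/ → [+RTR]; 5 /p/ transparent; 6 /f/ transparent; 7 /ḍ/ is itself a trigger — this domain ends here.
From /ḍ/ at 7 rightward: 8 /l/ → [+RTR]; 9 /p/ transparent; 10 /p/ transparent; 11 /š/ blocks.
Targets with no active source: positions 1 12 stay [-emphatic].
[+RTR] positions on the surface: 2 3 4 7 8.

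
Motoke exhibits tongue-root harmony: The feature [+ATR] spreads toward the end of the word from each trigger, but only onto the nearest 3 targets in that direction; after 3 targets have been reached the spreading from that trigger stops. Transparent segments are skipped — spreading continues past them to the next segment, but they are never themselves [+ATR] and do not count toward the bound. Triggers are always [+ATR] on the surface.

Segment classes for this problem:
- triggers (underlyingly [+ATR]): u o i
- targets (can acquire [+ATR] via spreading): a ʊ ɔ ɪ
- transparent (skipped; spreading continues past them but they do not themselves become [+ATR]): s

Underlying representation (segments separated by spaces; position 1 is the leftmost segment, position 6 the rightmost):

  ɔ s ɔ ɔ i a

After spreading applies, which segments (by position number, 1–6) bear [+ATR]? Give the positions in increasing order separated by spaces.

5 6

From /i/ at 5 rightward: 6 /a/ → [+ATR]; word edge.
Targets with no active source: positions 1 3 4 stay [-ATR].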